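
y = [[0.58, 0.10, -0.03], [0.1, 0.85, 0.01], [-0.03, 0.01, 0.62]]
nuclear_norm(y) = 2.05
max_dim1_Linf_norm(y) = 0.85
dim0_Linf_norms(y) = [0.58, 0.85, 0.62]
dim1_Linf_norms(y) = [0.58, 0.85, 0.62]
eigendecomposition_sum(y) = [[0.09, 0.26, 0.00], [0.26, 0.80, 0.00], [0.0, 0.00, 0.0]] + [[0.42,-0.14,0.17], [-0.14,0.05,-0.05], [0.17,-0.05,0.07]] + [[0.07, -0.02, -0.2], [-0.02, 0.01, 0.06], [-0.20, 0.06, 0.55]]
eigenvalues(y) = [0.88, 0.54, 0.63]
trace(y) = 2.05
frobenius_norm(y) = 1.21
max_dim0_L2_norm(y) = 0.86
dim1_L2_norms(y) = [0.59, 0.86, 0.62]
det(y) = 0.30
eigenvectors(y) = [[-0.31, -0.89, -0.33],[-0.95, 0.29, 0.11],[-0.00, -0.35, 0.94]]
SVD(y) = [[0.31, 0.33, -0.89],[0.95, -0.11, 0.29],[0.00, -0.94, -0.35]] @ diag([0.8830030102277994, 0.6317928882457644, 0.5352041015264359]) @ [[0.31, 0.95, 0.00], [0.33, -0.11, -0.94], [-0.89, 0.29, -0.35]]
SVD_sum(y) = [[0.09, 0.26, 0.0], [0.26, 0.8, 0.00], [0.0, 0.0, 0.0]] + [[0.07, -0.02, -0.2],[-0.02, 0.01, 0.06],[-0.2, 0.06, 0.55]] + [[0.42, -0.14, 0.17], [-0.14, 0.05, -0.05], [0.17, -0.05, 0.07]]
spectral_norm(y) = 0.88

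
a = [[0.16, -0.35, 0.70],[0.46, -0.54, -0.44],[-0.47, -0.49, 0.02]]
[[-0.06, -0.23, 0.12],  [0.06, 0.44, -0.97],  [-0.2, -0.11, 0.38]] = a@[[0.26, 0.36, -1.14],[0.16, -0.13, 0.34],[-0.06, -0.47, 0.6]]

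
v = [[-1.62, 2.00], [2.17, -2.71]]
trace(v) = -4.33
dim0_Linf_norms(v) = [2.17, 2.71]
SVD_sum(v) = [[-1.61, 2.01], [2.18, -2.71]] + [[-0.01, -0.01], [-0.01, -0.00]]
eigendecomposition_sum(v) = [[-0.01, -0.01], [-0.01, -0.00]] + [[-1.61, 2.01], [2.18, -2.71]]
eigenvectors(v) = [[0.78, -0.60],[0.63, 0.8]]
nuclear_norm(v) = 4.33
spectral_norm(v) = 4.32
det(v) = 0.05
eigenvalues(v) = [-0.01, -4.32]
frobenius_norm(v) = 4.32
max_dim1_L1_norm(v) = 4.88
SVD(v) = [[-0.60, 0.8], [0.80, 0.60]] @ diag([4.321720152261604, 0.011615745173534338]) @ [[0.63, -0.78],[-0.78, -0.63]]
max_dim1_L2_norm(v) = 3.47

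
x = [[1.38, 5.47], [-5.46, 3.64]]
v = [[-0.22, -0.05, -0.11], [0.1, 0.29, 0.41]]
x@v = [[0.24, 1.52, 2.09], [1.57, 1.33, 2.09]]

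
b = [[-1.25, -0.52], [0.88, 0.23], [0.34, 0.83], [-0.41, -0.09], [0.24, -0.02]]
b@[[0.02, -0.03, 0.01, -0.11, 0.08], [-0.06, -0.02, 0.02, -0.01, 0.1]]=[[0.01, 0.05, -0.02, 0.14, -0.15], [0.00, -0.03, 0.01, -0.10, 0.09], [-0.04, -0.03, 0.02, -0.05, 0.11], [-0.0, 0.01, -0.01, 0.05, -0.04], [0.01, -0.01, 0.00, -0.03, 0.02]]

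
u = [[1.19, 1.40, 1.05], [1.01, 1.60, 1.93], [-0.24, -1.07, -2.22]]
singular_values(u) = [4.1, 1.07, 0.0]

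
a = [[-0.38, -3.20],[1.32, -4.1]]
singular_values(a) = [5.27, 1.1]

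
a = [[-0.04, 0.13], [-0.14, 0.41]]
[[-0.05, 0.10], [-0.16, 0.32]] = a @ [[0.8, -0.12], [-0.12, 0.73]]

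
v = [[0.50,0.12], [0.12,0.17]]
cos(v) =[[0.87,  -0.04], [-0.04,  0.98]]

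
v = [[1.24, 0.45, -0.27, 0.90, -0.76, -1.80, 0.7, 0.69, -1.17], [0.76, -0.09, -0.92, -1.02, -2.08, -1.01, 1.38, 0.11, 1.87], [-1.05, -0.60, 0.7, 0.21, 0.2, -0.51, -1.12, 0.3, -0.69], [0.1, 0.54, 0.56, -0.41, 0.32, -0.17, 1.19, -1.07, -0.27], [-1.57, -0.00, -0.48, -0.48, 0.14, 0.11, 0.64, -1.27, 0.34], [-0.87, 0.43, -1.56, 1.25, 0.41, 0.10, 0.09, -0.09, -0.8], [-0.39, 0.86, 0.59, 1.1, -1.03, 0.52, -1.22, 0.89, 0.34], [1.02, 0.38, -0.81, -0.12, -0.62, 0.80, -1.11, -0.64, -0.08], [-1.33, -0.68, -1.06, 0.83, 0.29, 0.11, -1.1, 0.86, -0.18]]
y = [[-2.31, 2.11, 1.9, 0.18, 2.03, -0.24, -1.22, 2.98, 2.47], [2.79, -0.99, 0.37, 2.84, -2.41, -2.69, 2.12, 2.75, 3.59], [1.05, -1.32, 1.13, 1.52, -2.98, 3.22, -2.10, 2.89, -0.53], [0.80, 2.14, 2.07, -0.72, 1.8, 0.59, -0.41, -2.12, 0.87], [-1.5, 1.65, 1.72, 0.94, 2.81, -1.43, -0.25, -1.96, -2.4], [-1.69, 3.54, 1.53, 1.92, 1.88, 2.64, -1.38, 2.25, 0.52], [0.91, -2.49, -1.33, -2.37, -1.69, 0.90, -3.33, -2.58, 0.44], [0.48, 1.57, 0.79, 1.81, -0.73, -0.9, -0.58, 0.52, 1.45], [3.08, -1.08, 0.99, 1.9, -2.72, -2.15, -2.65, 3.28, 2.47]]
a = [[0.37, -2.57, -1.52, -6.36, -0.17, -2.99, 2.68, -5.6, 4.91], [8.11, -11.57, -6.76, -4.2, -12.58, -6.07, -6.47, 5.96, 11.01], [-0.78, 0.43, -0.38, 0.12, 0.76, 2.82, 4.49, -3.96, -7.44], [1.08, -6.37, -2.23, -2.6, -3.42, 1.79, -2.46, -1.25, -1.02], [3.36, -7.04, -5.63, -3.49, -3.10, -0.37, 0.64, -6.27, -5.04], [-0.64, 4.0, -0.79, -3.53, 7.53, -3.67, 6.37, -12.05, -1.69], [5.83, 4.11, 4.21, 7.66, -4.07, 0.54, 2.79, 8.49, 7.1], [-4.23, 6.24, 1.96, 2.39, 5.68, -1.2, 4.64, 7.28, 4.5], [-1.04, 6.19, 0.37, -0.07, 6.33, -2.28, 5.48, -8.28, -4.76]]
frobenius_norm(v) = 7.57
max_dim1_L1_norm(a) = 72.73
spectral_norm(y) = 11.01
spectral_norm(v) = 4.42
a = v @ y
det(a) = -123.76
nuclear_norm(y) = 43.07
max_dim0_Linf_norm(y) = 3.59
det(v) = 0.00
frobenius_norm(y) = 17.67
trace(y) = 2.22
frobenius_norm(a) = 45.81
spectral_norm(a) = 32.77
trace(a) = -15.64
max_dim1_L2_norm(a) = 25.63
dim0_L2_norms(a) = [11.5, 18.46, 10.35, 12.41, 18.05, 8.8, 13.25, 21.5, 17.98]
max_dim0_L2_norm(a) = 21.5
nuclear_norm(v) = 18.82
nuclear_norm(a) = 95.10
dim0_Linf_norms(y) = [3.08, 3.54, 2.07, 2.84, 2.98, 3.22, 3.33, 3.28, 3.59]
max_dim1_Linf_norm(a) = 12.58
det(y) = -66174.33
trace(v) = -0.36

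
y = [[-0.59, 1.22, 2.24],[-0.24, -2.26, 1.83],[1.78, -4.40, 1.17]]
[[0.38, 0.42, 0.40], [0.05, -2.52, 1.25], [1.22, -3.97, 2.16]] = y@[[0.83, 0.14, 0.31],[0.14, 0.89, -0.26],[0.31, -0.26, 0.40]]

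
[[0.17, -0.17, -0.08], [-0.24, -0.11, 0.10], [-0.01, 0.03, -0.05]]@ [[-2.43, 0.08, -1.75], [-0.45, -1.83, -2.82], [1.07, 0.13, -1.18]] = [[-0.42, 0.31, 0.28], [0.74, 0.2, 0.61], [-0.04, -0.06, -0.01]]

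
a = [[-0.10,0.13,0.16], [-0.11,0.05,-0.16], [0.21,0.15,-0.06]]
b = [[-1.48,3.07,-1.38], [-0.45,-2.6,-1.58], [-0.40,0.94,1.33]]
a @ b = [[0.03, -0.49, 0.15], [0.20, -0.62, -0.14], [-0.35, 0.2, -0.61]]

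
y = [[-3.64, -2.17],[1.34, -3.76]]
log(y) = [[1.5, -3.45], [2.13, 1.31]]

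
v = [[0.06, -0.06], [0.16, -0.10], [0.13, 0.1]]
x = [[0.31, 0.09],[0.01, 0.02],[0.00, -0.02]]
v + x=[[0.37,0.03], [0.17,-0.08], [0.13,0.08]]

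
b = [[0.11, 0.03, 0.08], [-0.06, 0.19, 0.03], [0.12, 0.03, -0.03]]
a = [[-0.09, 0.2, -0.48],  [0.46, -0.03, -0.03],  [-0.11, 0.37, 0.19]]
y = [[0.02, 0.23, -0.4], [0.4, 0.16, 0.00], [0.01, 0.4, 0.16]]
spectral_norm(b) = 0.20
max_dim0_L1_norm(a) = 0.7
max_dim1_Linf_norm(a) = 0.48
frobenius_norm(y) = 0.76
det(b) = -0.00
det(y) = -0.08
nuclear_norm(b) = 0.45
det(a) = -0.10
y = b + a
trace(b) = 0.27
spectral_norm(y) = 0.54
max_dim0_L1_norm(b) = 0.29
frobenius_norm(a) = 0.82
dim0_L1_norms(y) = [0.43, 0.79, 0.56]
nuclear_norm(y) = 1.30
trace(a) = 0.07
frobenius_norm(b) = 0.28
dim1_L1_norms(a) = [0.77, 0.52, 0.67]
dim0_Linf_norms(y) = [0.4, 0.4, 0.4]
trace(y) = 0.34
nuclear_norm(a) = 1.40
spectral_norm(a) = 0.55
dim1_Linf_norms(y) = [0.4, 0.4, 0.4]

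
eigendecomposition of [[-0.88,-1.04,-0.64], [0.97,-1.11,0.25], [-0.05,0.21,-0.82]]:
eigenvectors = [[0.72+0.00j, 0.72-0.00j, (-0.3+0j)], [0.13-0.67j, (0.13+0.67j), -0.51+0.00j], [-0.14+0.03j, (-0.14-0.03j), 0.81+0.00j]]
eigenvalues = [(-0.94+0.95j), (-0.94-0.95j), (-0.93+0j)]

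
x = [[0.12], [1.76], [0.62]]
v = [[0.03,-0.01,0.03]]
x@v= [[0.00,-0.0,0.00], [0.05,-0.02,0.05], [0.02,-0.01,0.02]]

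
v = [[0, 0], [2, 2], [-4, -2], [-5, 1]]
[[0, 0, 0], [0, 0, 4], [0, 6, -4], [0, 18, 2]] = v @ [[0, -3, 0], [0, 3, 2]]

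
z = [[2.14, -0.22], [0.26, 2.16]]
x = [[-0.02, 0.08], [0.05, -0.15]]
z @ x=[[-0.05, 0.20], [0.10, -0.30]]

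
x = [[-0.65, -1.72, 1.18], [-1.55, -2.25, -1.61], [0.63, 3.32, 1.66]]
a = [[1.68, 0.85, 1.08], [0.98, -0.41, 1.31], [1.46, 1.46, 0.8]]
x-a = [[-2.33, -2.57, 0.1],[-2.53, -1.84, -2.92],[-0.83, 1.86, 0.86]]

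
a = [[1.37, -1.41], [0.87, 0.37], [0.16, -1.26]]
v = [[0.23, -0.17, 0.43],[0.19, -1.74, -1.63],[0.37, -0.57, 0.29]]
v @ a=[[0.24, -0.93], [-1.51, 1.14], [0.06, -1.1]]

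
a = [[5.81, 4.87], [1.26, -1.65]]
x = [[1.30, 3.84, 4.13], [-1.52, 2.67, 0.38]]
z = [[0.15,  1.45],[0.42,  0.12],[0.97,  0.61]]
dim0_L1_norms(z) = [1.54, 2.18]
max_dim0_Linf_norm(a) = 5.81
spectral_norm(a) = 7.58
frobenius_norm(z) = 1.90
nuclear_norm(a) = 9.66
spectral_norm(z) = 1.71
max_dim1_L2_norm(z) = 1.46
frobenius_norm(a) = 7.86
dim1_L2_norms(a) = [7.58, 2.08]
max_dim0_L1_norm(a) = 7.07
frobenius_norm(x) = 6.56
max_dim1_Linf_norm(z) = 1.45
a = x @ z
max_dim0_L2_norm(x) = 4.68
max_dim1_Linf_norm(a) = 5.81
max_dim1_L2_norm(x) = 5.79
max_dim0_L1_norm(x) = 6.51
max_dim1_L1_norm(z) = 1.6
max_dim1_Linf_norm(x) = 4.13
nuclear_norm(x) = 8.54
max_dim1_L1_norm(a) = 10.68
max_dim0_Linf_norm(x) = 4.13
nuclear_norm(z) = 2.55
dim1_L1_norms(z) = [1.6, 0.54, 1.58]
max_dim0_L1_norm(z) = 2.18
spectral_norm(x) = 6.08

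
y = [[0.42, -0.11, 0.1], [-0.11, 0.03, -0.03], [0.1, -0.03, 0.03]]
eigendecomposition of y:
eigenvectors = [[-0.94, 0.32, 0.12], [0.25, 0.42, 0.87], [-0.23, -0.85, 0.48]]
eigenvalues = [0.47, 0.01, -0.0]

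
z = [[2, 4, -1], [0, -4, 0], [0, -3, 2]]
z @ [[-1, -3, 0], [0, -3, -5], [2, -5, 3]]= [[-4, -13, -23], [0, 12, 20], [4, -1, 21]]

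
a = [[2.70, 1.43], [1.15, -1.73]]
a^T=[[2.70,1.15], [1.43,-1.73]]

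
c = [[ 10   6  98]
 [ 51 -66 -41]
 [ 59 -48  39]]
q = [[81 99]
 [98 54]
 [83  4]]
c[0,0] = 10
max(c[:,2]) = 98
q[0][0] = 81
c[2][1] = -48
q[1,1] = 54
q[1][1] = 54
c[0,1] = 6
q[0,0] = 81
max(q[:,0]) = 98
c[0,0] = 10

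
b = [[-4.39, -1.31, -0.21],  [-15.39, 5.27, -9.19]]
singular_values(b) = [18.99, 3.08]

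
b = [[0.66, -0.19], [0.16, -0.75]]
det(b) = -0.465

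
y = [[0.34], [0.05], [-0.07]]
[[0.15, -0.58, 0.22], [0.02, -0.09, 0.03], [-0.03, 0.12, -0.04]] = y @ [[0.44, -1.72, 0.64]]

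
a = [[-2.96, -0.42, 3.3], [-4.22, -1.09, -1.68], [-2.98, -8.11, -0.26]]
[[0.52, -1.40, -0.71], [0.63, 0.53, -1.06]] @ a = [[6.48, 7.07, 4.25], [-0.94, 7.75, 1.46]]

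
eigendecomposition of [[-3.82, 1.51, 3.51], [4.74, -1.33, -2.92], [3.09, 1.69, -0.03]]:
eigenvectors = [[-0.67, 0.52, 0.27], [0.73, 0.00, -0.78], [0.13, 0.85, 0.56]]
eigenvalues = [-6.18, 1.88, -0.87]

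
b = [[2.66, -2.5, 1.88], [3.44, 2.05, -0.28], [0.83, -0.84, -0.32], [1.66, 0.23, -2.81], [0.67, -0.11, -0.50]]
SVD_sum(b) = [[2.15, 0.15, -0.31], [3.53, 0.25, -0.52], [0.8, 0.06, -0.12], [2.03, 0.14, -0.30], [0.72, 0.05, -0.10]] + [[0.53,-2.38,2.46], [-0.16,0.74,-0.77], [0.07,-0.33,0.34], [-0.29,1.31,-1.35], [-0.03,0.12,-0.13]] + [[-0.02, -0.28, -0.26], [0.07, 1.06, 1.01], [-0.04, -0.57, -0.54], [-0.08, -1.22, -1.16], [-0.02, -0.28, -0.27]]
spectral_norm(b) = 4.79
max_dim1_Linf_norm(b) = 3.44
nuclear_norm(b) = 11.35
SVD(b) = [[-0.45,  -0.84,  -0.16],[-0.75,  0.26,  0.60],[-0.17,  -0.12,  -0.32],[-0.43,  0.46,  -0.69],[-0.15,  0.04,  -0.16]] @ diag([4.794014928207931, 4.124207402777154, 2.4280309238141125]) @ [[-0.99, -0.07, 0.14], [-0.15, 0.69, -0.71], [0.05, 0.72, 0.69]]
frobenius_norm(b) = 6.77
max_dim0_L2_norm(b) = 4.78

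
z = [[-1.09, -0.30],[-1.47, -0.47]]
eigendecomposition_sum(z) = [[-1.08, -0.31], [-1.52, -0.44]] + [[-0.01, 0.01],[0.05, -0.03]]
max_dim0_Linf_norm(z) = 1.47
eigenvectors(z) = [[-0.58, 0.28], [-0.82, -0.96]]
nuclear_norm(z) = 1.95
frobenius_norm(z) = 1.91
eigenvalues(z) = [-1.51, -0.05]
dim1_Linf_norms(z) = [1.09, 1.47]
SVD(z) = [[-0.59, -0.81], [-0.81, 0.59]] @ diag([1.9127233067381875, 0.03727669326181298]) @ [[0.96, 0.29], [0.29, -0.96]]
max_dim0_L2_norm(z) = 1.83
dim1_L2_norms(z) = [1.13, 1.54]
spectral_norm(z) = 1.91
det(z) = 0.07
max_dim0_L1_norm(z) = 2.56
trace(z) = -1.56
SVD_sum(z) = [[-1.08, -0.33], [-1.48, -0.45]] + [[-0.01, 0.03], [0.01, -0.02]]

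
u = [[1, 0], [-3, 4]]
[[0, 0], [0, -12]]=u@[[0, 0], [0, -3]]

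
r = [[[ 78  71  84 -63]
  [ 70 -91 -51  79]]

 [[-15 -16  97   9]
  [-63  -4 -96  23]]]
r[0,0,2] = 84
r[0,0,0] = 78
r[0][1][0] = 70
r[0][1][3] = 79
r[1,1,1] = -4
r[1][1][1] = -4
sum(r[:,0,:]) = 245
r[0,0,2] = 84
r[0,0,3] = -63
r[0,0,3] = -63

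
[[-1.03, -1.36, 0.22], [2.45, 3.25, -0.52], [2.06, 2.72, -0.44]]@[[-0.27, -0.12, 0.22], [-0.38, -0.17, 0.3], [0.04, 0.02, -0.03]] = [[0.8, 0.36, -0.64], [-1.92, -0.86, 1.53], [-1.61, -0.72, 1.28]]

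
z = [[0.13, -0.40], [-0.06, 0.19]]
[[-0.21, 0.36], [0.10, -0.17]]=z @ [[0.19,-0.32], [0.59,-1.0]]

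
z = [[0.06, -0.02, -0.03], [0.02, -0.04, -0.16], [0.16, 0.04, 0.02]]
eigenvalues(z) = [(0.06+0j), (-0.01+0.1j), (-0.01-0.1j)]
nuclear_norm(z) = 0.37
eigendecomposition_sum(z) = [[0.04+0.00j,  -0.01+0.00j,  0.00-0.00j], [-0.10-0.00j,  0.02+0.00j,  (-0+0j)], [(0.06+0j),  -0.01+0.00j,  -0j]] + [[0.01+0.02j, (-0.01+0.01j), -0.02-0.00j], [(0.06+0.09j), (-0.03+0.03j), (-0.08-0.01j)], [0.05-0.05j, (0.03+0.01j), 0.01+0.05j]] + [[(0.01-0.02j), (-0.01-0.01j), -0.02+0.00j],[0.06-0.09j, -0.03-0.03j, (-0.08+0.01j)],[(0.05+0.05j), 0.03-0.01j, (0.01-0.05j)]]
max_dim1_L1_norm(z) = 0.22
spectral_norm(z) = 0.17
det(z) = 0.00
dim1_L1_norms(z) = [0.11, 0.22, 0.22]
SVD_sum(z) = [[0.06, 0.0, -0.02], [0.07, 0.00, -0.03], [0.13, 0.01, -0.05]] + [[-0.0,-0.0,-0.01], [-0.05,-0.05,-0.13], [0.03,0.03,0.07]] + [[0.00, -0.02, 0.01], [-0.0, 0.01, -0.00], [-0.0, 0.01, -0.0]]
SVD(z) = [[-0.38, -0.08, -0.92], [-0.42, -0.87, 0.25], [-0.82, 0.49, 0.29]] @ diag([0.17470452369001047, 0.17063832549667132, 0.02146837846551596]) @ [[-0.93,-0.05,0.36], [0.33,0.33,0.89], [-0.16,0.94,-0.29]]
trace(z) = 0.04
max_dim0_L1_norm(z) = 0.24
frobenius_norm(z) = 0.25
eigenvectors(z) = [[(0.33+0j),(-0.16-0.01j),-0.16+0.01j], [(-0.78+0j),(-0.82+0j),(-0.82-0j)], [0.53+0.00j,0.14+0.53j,(0.14-0.53j)]]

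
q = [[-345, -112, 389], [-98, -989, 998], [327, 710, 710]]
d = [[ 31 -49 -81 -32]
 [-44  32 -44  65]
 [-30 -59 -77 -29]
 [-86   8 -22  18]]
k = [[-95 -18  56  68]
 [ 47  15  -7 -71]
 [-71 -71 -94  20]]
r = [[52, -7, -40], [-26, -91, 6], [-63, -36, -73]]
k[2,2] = -94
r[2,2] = -73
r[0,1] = -7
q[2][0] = 327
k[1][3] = -71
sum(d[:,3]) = 22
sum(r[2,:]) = -172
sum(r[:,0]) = -37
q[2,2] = 710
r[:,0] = [52, -26, -63]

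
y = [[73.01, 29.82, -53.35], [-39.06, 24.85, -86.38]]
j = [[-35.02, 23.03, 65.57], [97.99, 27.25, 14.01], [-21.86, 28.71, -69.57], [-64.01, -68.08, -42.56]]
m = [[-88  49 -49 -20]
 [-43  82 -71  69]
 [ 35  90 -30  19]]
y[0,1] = 29.82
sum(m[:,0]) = -96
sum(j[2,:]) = -62.71999999999999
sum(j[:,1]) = 10.91000000000001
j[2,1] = 28.71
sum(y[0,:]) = 49.48000000000001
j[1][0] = 97.99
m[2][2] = -30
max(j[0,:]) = 65.57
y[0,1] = 29.82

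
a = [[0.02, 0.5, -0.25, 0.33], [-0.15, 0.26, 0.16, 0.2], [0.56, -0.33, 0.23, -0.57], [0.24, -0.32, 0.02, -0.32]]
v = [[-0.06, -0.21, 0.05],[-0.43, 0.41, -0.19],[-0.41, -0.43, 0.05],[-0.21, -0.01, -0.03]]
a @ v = [[-0.18, 0.3, -0.12], [-0.21, 0.07, -0.05], [0.13, -0.35, 0.12], [0.18, -0.19, 0.08]]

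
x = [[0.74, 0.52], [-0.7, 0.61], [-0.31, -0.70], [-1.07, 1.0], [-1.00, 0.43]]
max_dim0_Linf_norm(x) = 1.07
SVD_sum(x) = [[0.25, -0.18], [-0.76, 0.53], [0.12, -0.08], [-1.19, 0.83], [-0.87, 0.61]] + [[0.49, 0.7],[0.06, 0.08],[-0.43, -0.62],[0.12, 0.17],[-0.13, -0.18]]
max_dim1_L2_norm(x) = 1.46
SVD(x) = [[-0.15, -0.72], [0.45, -0.08], [-0.07, 0.64], [0.71, -0.17], [0.52, 0.19]] @ diag([2.051257293217339, 1.1782798975721667]) @ [[-0.82, 0.57], [-0.57, -0.82]]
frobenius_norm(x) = 2.37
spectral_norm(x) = 2.05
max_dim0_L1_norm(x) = 3.82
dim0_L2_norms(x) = [1.81, 1.52]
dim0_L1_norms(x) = [3.82, 3.26]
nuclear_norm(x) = 3.23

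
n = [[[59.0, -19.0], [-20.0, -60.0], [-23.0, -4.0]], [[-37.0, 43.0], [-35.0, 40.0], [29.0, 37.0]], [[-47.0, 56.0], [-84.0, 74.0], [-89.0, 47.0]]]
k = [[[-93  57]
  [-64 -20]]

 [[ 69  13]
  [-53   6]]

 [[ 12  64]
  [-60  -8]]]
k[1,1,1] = 6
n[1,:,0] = [-37.0, -35.0, 29.0]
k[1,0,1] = 13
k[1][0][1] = 13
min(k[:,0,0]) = -93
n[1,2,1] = 37.0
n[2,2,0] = -89.0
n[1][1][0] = -35.0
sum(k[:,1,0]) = -177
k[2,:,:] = [[12, 64], [-60, -8]]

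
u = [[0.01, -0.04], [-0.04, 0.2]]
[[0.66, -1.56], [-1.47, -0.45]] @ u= [[0.07, -0.34], [0.0, -0.03]]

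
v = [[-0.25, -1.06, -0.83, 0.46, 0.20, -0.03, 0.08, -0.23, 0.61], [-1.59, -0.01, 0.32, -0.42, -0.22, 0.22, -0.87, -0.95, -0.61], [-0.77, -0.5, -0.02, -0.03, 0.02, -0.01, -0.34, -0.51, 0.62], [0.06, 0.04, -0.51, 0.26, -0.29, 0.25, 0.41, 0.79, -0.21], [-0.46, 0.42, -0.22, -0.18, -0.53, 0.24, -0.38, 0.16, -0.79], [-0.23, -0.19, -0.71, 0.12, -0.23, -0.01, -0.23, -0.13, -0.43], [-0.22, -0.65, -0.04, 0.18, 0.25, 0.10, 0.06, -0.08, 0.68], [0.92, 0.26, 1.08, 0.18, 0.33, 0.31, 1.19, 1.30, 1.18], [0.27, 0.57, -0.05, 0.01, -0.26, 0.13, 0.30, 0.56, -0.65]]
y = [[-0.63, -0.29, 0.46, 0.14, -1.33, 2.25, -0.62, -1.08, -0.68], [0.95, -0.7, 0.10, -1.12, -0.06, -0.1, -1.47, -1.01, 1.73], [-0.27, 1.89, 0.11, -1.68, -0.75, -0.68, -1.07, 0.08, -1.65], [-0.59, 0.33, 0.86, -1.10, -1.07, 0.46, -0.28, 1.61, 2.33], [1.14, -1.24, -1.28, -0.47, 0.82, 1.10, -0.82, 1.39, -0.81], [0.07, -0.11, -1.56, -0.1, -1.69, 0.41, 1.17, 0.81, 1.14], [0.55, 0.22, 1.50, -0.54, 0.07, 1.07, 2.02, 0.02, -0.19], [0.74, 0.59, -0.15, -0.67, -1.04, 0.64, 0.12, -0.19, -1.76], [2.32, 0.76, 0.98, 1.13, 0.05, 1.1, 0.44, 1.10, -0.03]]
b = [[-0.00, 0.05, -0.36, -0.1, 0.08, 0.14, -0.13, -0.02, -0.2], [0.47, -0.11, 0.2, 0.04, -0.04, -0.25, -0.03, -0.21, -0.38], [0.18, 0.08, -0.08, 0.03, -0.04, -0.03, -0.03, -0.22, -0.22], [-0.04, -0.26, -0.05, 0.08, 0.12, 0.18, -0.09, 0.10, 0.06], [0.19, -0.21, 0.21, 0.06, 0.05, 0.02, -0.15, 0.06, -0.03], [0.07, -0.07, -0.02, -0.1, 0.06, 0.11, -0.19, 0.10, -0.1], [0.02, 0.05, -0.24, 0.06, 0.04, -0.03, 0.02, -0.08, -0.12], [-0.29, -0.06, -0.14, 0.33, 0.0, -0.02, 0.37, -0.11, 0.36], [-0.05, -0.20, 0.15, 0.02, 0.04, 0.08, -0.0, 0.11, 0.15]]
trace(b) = 0.11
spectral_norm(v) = 3.45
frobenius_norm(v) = 4.70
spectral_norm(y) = 4.31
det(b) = -0.00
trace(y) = 0.71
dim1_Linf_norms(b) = [0.36, 0.47, 0.22, 0.26, 0.21, 0.19, 0.24, 0.37, 0.2]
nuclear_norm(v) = 9.24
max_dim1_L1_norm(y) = 9.07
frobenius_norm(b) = 1.41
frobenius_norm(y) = 9.23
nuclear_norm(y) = 25.50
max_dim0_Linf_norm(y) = 2.33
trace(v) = 0.15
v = b @ y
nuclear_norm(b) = 2.91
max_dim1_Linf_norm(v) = 1.59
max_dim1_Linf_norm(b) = 0.47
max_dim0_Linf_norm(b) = 0.47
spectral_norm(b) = 0.97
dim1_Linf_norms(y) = [2.25, 1.73, 1.89, 2.33, 1.39, 1.69, 2.02, 1.76, 2.32]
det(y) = -2023.74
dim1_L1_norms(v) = [3.75, 5.21, 2.82, 2.82, 3.38, 2.28, 2.26, 6.75, 2.8]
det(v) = -0.00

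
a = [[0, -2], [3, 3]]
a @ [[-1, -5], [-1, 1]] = [[2, -2], [-6, -12]]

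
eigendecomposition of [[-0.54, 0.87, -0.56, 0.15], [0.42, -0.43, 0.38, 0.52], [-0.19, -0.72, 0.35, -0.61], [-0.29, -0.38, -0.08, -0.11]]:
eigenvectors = [[0.83+0.00j, -0.50-0.16j, (-0.5+0.16j), 0.40+0.00j], [-0.54+0.00j, (0.14-0.37j), 0.14+0.37j, (-0.19+0j)], [-0.16+0.00j, (0.64+0j), 0.64-0.00j, (-0.89+0j)], [(0.03+0j), (0.39-0.02j), 0.39+0.02j, (0.06+0j)]]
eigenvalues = [(-0.99+0j), (-0.03+0.48j), (-0.03-0.48j), (0.33+0j)]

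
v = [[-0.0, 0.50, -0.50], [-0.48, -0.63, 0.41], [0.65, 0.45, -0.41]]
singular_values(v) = [1.37, 0.44, 0.1]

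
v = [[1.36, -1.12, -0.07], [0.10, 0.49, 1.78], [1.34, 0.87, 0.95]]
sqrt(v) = [[(1.18+0.11j), -0.50+0.22j, (0.07-0.21j)], [-0.07+0.24j, 0.71+0.47j, (0.83-0.45j)], [(0.56-0.2j), (0.48-0.38j), 0.92+0.36j]]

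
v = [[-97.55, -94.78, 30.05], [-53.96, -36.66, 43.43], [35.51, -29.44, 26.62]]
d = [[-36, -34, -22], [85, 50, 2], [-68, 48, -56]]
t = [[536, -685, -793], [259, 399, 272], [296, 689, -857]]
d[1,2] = 2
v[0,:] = [-97.55, -94.78, 30.05]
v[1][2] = 43.43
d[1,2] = 2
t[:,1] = [-685, 399, 689]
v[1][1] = -36.66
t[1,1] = 399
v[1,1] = -36.66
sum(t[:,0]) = 1091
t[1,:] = [259, 399, 272]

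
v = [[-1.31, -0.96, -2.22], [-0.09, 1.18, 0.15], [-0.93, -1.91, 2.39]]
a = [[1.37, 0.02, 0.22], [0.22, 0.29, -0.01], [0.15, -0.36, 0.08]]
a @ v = [[-2.00,-1.71,-2.51], [-0.31,0.15,-0.47], [-0.24,-0.72,-0.2]]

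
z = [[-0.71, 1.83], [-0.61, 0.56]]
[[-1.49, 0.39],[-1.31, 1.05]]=z@[[2.18, -2.36], [0.03, -0.70]]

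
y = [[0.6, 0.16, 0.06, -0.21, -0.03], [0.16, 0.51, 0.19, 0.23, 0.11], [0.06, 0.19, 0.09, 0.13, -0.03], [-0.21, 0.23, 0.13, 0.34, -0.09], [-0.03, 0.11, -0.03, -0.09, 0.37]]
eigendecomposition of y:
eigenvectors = [[0.52, 0.72, -0.22, 0.33, 0.23], [0.76, -0.26, 0.15, -0.16, -0.55], [0.3, -0.14, -0.13, -0.68, 0.64], [0.22, -0.63, -0.24, 0.61, 0.36], [0.10, 0.03, 0.92, 0.16, 0.33]]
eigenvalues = [0.77, 0.71, 0.42, -0.0, 0.01]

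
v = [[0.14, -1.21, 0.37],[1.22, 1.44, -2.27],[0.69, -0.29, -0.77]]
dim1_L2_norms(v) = [1.27, 2.95, 1.07]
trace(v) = 0.81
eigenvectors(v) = [[0.59, 0.75, 0.76], [0.45, 0.29, -0.55], [0.67, 0.59, 0.35]]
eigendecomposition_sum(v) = [[0.98, 0.43, -1.46], [0.75, 0.32, -1.11], [1.12, 0.48, -1.66]] + [[-0.13, -0.07, 0.16], [-0.05, -0.03, 0.06], [-0.1, -0.06, 0.13]] + [[-0.71, -1.56, 1.67], [0.52, 1.14, -1.22], [-0.33, -0.72, 0.77]]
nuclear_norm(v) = 4.40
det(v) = 0.01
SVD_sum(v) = [[-0.34, -0.43, 0.64], [1.18, 1.50, -2.25], [0.29, 0.36, -0.54]] + [[0.48, -0.78, -0.27], [0.04, -0.06, -0.02], [0.4, -0.65, -0.23]] + [[-0.00, -0.0, -0.0], [-0.00, -0.0, -0.00], [0.0, 0.00, 0.00]]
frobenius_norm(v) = 3.39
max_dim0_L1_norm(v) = 3.41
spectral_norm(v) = 3.15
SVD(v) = [[0.27,0.76,-0.59], [-0.94,0.06,-0.34], [-0.23,0.64,0.73]] @ diag([3.1511044114008993, 1.248651555007444, 0.0032066535953856005]) @ [[-0.40, -0.51, 0.76], [0.5, -0.82, -0.28], [0.77, 0.27, 0.58]]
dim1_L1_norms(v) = [1.72, 4.93, 1.75]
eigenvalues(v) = [-0.36, -0.03, 1.2]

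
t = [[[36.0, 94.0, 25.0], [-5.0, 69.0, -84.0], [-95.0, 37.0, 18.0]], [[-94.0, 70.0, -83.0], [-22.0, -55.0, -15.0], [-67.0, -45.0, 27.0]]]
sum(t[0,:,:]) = 95.0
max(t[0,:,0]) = 36.0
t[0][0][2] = 25.0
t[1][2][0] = -67.0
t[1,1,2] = -15.0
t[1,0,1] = 70.0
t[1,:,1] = [70.0, -55.0, -45.0]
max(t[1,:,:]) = 70.0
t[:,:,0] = [[36.0, -5.0, -95.0], [-94.0, -22.0, -67.0]]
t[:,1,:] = [[-5.0, 69.0, -84.0], [-22.0, -55.0, -15.0]]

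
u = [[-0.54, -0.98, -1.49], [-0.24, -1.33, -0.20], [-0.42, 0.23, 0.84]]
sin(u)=[[-0.41, -0.52, -1.15], [-0.10, -0.89, -0.08], [-0.34, 0.22, 0.64]]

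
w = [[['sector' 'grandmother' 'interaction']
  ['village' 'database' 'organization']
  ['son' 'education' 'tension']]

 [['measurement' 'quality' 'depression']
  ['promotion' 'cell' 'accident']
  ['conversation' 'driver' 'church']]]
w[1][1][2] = 'accident'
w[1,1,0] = 'promotion'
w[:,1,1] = ['database', 'cell']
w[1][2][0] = 'conversation'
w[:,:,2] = [['interaction', 'organization', 'tension'], ['depression', 'accident', 'church']]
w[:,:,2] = [['interaction', 'organization', 'tension'], ['depression', 'accident', 'church']]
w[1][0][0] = 'measurement'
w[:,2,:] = [['son', 'education', 'tension'], ['conversation', 'driver', 'church']]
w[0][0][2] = 'interaction'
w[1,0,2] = 'depression'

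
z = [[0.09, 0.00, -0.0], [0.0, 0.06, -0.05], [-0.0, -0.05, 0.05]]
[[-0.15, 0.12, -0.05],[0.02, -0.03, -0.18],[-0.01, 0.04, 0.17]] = z @ [[-1.7, 1.35, -0.6], [0.97, 0.79, -1.61], [0.82, 1.6, 1.72]]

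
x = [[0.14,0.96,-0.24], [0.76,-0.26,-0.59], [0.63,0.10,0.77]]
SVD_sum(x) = [[-0.11, 0.02, -0.21], [-0.07, 0.01, -0.14], [0.44, -0.09, 0.85]] + [[0.02, 0.93, 0.09], [-0.01, -0.3, -0.03], [0.0, 0.18, 0.02]] + [[0.23, 0.01, -0.12], [0.84, 0.02, -0.43], [0.19, 0.01, -0.1]]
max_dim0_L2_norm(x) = 1.0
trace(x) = 0.65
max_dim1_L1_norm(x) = 1.61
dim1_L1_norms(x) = [1.34, 1.61, 1.5]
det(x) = -1.00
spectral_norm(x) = 1.00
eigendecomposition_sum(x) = [[(-0.37+0j), (0.47-0j), (0.11-0j)], [0.47-0.00j, -0.59+0.00j, -0.13+0.00j], [0.11-0.00j, -0.13+0.00j, -0.03+0.00j]] + [[0.26+0.18j, (0.24+0.06j), -0.17+0.35j], [0.14+0.21j, 0.17+0.11j, (-0.23+0.21j)], [0.26-0.29j, (0.12-0.29j), (0.4+0.27j)]] + [[0.26-0.18j, (0.24-0.06j), (-0.17-0.35j)],[0.14-0.21j, (0.17-0.11j), (-0.23-0.21j)],[0.26+0.29j, (0.12+0.29j), (0.4-0.27j)]]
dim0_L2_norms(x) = [1.0, 1.0, 1.0]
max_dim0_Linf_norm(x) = 0.96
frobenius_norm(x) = 1.73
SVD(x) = [[-0.24,  -0.94,  -0.26], [-0.15,  0.3,  -0.94], [0.96,  -0.18,  -0.22]] @ diag([1.0000944206264315, 0.9995981039955442, 0.9962503602611122]) @ [[0.45, -0.09, 0.89], [-0.02, -1.00, -0.09], [-0.89, -0.03, 0.45]]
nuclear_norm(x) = 3.00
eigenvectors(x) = [[(0.61+0j), -0.08-0.55j, -0.08+0.55j],[(-0.77+0j), 0.10-0.44j, (0.1+0.44j)],[-0.17+0.00j, (-0.7+0j), (-0.7-0j)]]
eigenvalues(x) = [(-1+0j), (0.82+0.56j), (0.82-0.56j)]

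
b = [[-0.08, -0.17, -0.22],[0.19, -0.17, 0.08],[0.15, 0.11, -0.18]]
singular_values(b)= [0.3, 0.27, 0.25]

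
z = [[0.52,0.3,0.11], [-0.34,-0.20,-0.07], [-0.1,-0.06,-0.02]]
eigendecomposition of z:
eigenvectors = [[0.83, 0.52, -0.41],[-0.54, -0.78, 0.41],[-0.16, -0.36, 0.82]]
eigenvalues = [0.31, -0.01, -0.0]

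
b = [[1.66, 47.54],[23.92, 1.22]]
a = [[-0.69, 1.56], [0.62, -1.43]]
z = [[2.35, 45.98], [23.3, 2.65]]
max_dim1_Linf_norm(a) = 1.56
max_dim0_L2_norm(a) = 2.12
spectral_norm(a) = 2.31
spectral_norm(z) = 46.25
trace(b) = 2.88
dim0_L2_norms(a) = [0.93, 2.12]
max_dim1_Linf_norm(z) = 45.98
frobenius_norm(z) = 51.67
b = z + a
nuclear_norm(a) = 2.32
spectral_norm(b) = 47.63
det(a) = 0.02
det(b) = -1135.13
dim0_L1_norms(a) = [1.31, 2.99]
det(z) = -1065.11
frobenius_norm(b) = 53.26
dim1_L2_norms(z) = [46.04, 23.45]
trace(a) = -2.12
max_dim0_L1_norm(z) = 48.63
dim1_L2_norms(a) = [1.71, 1.56]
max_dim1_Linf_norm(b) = 47.54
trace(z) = 5.00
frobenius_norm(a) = 2.31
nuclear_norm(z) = 69.28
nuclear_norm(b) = 71.46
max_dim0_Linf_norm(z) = 45.98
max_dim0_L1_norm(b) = 48.76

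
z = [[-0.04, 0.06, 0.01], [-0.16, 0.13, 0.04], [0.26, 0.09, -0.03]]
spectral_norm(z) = 0.31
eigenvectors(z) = [[(0.08+0.08j), 0.08-0.08j, 0.26+0.00j], [(-0.18+0.05j), (-0.18-0.05j), 0.53+0.00j], [(0.98+0j), (0.98-0j), 0.81+0.00j]]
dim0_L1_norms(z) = [0.46, 0.28, 0.08]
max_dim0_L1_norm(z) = 0.46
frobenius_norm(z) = 0.35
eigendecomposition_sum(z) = [[-0.00+0.03j, 0.00-0.01j, -0.00-0.00j],[(-0.05-0.03j), (0.01+0.01j), (0.01+0j)],[(0.18+0.21j), -0.04-0.08j, (-0.03-0.02j)]] + [[(-0-0.03j), 0.01j, -0.00+0.00j], [-0.05+0.03j, 0.01-0.01j, 0.01-0.00j], [(0.18-0.21j), -0.04+0.08j, -0.03+0.02j]] + [[(-0.03-0j), 0.05+0.00j, (0.01+0j)], [-0.07-0.00j, 0.11+0.00j, 0.03+0.00j], [-0.11-0.00j, (0.17+0j), (0.04+0j)]]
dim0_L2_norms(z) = [0.31, 0.17, 0.05]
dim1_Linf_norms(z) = [0.06, 0.16, 0.26]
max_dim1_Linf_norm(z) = 0.26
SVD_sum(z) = [[-0.04,0.0,0.01], [-0.16,0.0,0.03], [0.26,-0.0,-0.04]] + [[0.0, 0.06, 0.01], [0.0, 0.13, 0.01], [0.0, 0.09, 0.01]] + [[-0.00, 0.00, -0.0], [0.0, -0.00, 0.0], [0.0, -0.00, 0.0]]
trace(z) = 0.06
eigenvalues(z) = [(-0.03+0.03j), (-0.03-0.03j), (0.11+0j)]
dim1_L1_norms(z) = [0.11, 0.33, 0.38]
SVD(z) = [[-0.13, -0.35, 0.93], [-0.53, -0.77, -0.37], [0.84, -0.54, -0.08]] @ diag([0.3115410228711363, 0.17009922380559633, 0.002906050436551064]) @ [[0.99, -0.0, -0.15], [-0.02, -0.99, -0.11], [-0.15, 0.11, -0.98]]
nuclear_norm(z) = 0.48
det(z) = 0.00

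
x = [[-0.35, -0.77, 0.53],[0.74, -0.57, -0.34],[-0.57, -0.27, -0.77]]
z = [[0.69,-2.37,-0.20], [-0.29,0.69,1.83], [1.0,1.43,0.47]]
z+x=[[0.34, -3.14, 0.33], [0.45, 0.12, 1.49], [0.43, 1.16, -0.3]]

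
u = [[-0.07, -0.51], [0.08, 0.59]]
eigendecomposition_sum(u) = [[-0.0, -0.00],[0.00, 0.00]] + [[-0.07, -0.51], [0.08, 0.59]]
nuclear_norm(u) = 0.79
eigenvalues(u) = [-0.0, 0.52]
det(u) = -0.00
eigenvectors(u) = [[-0.99, 0.65],  [0.13, -0.76]]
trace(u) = 0.52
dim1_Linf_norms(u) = [0.51, 0.59]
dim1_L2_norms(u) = [0.51, 0.6]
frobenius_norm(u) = 0.79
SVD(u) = [[-0.65,0.76], [0.76,0.65]] @ diag([0.7870829666867946, 0.0006352570455243654]) @ [[0.14, 0.99], [-0.99, 0.14]]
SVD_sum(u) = [[-0.07, -0.51], [0.08, 0.59]] + [[-0.0, 0.00], [-0.0, 0.0]]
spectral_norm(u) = 0.79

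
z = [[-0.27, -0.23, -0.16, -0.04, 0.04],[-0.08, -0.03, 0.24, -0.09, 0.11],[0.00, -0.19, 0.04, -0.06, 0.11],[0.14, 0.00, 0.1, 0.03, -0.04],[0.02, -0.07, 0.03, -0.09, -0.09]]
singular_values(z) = [0.44, 0.32, 0.18, 0.13, 0.05]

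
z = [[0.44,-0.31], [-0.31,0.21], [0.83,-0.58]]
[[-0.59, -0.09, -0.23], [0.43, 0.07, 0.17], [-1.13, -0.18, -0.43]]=z@[[-2.59, -0.52, -1.66],[-1.76, -0.44, -1.63]]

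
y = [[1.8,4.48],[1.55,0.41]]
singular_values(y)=[4.93, 1.26]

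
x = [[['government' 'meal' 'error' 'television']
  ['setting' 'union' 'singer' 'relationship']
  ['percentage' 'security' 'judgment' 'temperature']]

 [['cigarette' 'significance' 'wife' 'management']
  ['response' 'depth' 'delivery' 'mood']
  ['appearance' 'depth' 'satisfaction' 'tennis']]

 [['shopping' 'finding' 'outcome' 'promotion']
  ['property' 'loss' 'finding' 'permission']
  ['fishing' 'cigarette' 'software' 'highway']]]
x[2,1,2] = 'finding'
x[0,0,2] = 'error'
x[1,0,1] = 'significance'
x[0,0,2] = 'error'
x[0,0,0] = 'government'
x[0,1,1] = 'union'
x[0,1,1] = 'union'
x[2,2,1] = 'cigarette'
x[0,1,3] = 'relationship'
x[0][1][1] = 'union'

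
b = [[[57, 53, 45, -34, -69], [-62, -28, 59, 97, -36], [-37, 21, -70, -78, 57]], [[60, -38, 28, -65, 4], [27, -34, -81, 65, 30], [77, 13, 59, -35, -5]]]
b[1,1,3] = 65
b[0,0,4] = -69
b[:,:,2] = [[45, 59, -70], [28, -81, 59]]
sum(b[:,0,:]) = 41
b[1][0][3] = -65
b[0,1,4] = -36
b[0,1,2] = 59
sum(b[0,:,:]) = -25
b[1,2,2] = 59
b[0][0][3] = -34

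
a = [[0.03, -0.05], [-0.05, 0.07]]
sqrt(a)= [[0.10+0.04j,(-0.15+0.03j)], [-0.15+0.03j,(0.22+0.02j)]]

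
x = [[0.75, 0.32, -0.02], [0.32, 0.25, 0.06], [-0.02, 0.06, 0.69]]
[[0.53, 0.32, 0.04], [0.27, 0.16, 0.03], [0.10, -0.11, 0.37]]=x @ [[0.59, 0.28, 0.14], [0.28, 0.33, -0.18], [0.14, -0.18, 0.55]]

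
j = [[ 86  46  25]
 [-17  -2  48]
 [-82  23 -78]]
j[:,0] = [86, -17, -82]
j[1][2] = 48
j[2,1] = 23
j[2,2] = -78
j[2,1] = 23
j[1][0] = -17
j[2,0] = -82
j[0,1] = 46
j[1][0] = -17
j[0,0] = 86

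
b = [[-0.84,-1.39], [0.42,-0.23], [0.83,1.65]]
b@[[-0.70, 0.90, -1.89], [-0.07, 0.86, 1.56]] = [[0.69, -1.95, -0.58], [-0.28, 0.18, -1.15], [-0.7, 2.17, 1.01]]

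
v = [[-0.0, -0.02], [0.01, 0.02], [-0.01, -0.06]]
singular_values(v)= [0.07, 0.01]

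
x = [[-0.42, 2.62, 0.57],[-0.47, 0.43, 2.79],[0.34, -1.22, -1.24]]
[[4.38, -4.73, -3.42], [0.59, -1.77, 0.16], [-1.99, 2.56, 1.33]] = x @ [[-0.16, 0.52, -0.06], [1.66, -1.66, -1.37], [-0.07, -0.29, 0.26]]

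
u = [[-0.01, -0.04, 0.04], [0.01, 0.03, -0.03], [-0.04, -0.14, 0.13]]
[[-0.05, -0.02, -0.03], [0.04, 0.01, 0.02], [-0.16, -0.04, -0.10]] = u @ [[0.46, -0.89, 0.04],[0.25, 0.17, 0.95],[-0.85, -0.43, 0.3]]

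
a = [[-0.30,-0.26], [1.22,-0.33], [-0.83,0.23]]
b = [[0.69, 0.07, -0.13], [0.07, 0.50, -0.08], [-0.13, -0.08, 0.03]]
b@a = [[-0.01, -0.23], [0.66, -0.2], [-0.08, 0.07]]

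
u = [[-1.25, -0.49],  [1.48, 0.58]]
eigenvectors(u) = [[-0.65, 0.37], [0.76, -0.93]]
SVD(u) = [[-0.65, 0.76], [0.76, 0.65]] @ diag([2.0807210266541847, 9.612052622054936e-05]) @ [[0.93, 0.36], [0.36, -0.93]]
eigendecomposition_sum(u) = [[-1.25, -0.49], [1.48, 0.58]] + [[0.00, 0.00],[-0.0, -0.00]]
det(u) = 0.00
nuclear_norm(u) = 2.08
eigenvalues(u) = [-0.67, -0.0]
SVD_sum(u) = [[-1.25, -0.49], [1.48, 0.58]] + [[0.0,-0.0], [0.00,-0.00]]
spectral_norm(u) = 2.08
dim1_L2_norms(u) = [1.34, 1.59]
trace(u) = -0.67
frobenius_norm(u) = 2.08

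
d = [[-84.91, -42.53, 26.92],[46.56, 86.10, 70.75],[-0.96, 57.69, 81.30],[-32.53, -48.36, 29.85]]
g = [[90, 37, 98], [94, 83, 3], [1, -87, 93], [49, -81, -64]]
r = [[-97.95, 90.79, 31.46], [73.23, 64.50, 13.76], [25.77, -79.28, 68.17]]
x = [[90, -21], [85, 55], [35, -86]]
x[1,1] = 55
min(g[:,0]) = 1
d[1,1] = 86.1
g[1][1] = 83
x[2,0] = 35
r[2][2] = 68.17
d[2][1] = 57.69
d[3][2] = 29.85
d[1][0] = 46.56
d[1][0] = 46.56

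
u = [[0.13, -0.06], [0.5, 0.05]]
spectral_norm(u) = 0.52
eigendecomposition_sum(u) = [[0.06+0.07j, -0.03+0.02j], [(0.25-0.13j), 0.03+0.09j]] + [[0.06-0.07j, -0.03-0.02j], [(0.25+0.13j), 0.03-0.09j]]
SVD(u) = [[-0.24, -0.97], [-0.97, 0.24]] @ diag([0.5177156211470337, 0.07050202564707589]) @ [[-1.00, -0.07],[-0.07, 1.0]]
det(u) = 0.04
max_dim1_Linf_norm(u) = 0.5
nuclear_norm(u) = 0.59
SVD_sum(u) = [[0.13, 0.01], [0.50, 0.03]] + [[0.0,-0.07], [-0.0,0.02]]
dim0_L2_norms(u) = [0.52, 0.08]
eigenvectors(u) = [[(0.08+0.32j),(0.08-0.32j)], [(0.94+0j),(0.94-0j)]]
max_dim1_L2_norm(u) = 0.5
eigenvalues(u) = [(0.09+0.17j), (0.09-0.17j)]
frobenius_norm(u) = 0.52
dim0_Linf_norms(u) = [0.5, 0.06]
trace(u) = 0.18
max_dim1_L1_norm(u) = 0.55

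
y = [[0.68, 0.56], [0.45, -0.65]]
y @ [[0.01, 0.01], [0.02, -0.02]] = [[0.02, -0.00],[-0.01, 0.02]]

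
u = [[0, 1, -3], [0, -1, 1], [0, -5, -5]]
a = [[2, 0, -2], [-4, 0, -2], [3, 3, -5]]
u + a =[[2, 1, -5], [-4, -1, -1], [3, -2, -10]]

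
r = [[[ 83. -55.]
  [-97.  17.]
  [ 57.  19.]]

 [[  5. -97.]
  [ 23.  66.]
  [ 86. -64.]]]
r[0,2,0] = 57.0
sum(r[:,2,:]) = 98.0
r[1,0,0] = 5.0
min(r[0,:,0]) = -97.0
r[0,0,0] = 83.0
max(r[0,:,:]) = 83.0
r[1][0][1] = -97.0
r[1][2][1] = -64.0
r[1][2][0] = 86.0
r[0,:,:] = [[83.0, -55.0], [-97.0, 17.0], [57.0, 19.0]]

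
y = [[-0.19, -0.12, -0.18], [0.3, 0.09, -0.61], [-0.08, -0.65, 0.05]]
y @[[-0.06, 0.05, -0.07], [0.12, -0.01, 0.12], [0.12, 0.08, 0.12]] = [[-0.02, -0.02, -0.02], [-0.08, -0.03, -0.08], [-0.07, 0.01, -0.07]]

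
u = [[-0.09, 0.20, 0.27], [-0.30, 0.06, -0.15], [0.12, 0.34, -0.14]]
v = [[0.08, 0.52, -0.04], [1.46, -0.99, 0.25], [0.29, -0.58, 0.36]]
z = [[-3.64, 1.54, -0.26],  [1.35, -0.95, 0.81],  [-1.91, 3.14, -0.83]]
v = u @ z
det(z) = 5.10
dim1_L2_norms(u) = [0.35, 0.34, 0.39]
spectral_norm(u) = 0.40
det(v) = -0.23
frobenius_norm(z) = 5.77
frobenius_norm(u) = 0.62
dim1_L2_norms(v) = [0.53, 1.78, 0.74]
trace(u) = -0.17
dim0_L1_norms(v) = [1.83, 2.09, 0.65]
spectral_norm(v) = 1.91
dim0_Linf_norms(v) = [1.46, 0.99, 0.36]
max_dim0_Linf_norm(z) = 3.64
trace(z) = -5.42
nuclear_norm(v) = 2.69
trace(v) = -0.55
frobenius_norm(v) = 2.00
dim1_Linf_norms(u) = [0.27, 0.3, 0.34]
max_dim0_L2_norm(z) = 4.33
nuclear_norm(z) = 7.73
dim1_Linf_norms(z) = [3.64, 1.35, 3.14]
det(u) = -0.05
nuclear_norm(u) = 1.07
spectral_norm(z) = 5.48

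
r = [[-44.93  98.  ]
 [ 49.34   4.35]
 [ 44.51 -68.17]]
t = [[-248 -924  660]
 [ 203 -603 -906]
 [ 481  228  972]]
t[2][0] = 481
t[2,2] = 972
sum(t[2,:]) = 1681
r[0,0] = -44.93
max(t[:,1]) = 228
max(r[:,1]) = 98.0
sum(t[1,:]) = -1306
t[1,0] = 203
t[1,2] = -906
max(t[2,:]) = 972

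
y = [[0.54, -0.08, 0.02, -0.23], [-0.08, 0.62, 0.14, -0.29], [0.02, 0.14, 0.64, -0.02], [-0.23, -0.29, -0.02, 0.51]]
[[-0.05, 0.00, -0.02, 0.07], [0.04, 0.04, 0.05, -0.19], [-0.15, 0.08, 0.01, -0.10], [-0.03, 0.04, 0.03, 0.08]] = y @[[-0.09, 0.12, 0.08, 0.14], [0.08, 0.17, 0.20, -0.21], [-0.25, 0.09, -0.02, -0.11], [-0.06, 0.23, 0.21, 0.10]]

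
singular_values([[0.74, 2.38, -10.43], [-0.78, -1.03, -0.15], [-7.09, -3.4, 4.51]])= [12.7, 6.08, 0.72]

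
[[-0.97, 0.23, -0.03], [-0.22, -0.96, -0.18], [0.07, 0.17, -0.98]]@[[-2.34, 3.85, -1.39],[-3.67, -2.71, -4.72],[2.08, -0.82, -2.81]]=[[1.36, -4.33, 0.35],[3.66, 1.9, 5.34],[-2.83, 0.61, 1.85]]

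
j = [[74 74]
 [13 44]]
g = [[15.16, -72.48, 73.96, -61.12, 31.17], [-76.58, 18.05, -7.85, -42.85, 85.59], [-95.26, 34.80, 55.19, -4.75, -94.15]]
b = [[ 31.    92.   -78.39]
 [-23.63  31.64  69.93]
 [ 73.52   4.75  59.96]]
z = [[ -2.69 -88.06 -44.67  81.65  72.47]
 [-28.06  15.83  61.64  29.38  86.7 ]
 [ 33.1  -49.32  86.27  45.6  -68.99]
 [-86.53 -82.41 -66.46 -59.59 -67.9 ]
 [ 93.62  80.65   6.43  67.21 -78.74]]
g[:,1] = [-72.48, 18.05, 34.8]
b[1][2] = 69.93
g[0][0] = 15.16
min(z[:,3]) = -59.59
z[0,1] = -88.06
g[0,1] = -72.48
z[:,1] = [-88.06, 15.83, -49.32, -82.41, 80.65]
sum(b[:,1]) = 128.39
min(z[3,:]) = -86.53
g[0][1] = -72.48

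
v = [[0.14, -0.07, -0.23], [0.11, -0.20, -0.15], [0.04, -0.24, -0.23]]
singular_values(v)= [0.49, 0.14, 0.06]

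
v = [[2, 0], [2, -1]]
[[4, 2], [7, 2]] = v @ [[2, 1], [-3, 0]]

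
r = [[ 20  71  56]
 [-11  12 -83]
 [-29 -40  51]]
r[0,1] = 71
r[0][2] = 56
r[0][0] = 20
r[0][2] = 56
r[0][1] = 71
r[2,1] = -40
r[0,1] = 71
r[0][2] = 56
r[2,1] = -40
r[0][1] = 71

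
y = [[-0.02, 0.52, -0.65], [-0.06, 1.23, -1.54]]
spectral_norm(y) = 2.14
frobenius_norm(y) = 2.14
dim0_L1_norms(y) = [0.08, 1.75, 2.19]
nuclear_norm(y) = 2.15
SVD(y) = [[-0.39, -0.92], [-0.92, 0.39]] @ diag([2.1404147836899545, 0.004955175222868529]) @ [[0.03, -0.62, 0.78], [-0.99, -0.11, -0.05]]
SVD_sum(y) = [[-0.02, 0.52, -0.65], [-0.06, 1.23, -1.54]] + [[0.0, 0.0, 0.0], [-0.00, -0.00, -0.00]]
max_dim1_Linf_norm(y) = 1.54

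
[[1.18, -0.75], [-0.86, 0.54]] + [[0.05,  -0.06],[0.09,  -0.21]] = [[1.23, -0.81], [-0.77, 0.33]]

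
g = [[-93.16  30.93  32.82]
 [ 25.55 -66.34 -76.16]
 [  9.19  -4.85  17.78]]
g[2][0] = 9.19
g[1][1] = -66.34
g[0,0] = -93.16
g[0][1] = 30.93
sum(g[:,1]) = -40.260000000000005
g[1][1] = -66.34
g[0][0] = -93.16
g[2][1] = -4.85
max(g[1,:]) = 25.55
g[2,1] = -4.85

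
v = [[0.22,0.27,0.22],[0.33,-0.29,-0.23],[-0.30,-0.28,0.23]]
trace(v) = 0.16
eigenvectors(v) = [[0.05-0.44j, 0.05+0.44j, -0.40+0.00j], [(-0.33-0.13j), -0.33+0.13j, 0.90+0.00j], [0.83+0.00j, (0.83-0j), (0.18+0j)]]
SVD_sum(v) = [[0.11, 0.02, -0.06], [0.30, 0.06, -0.16], [-0.36, -0.07, 0.20]] + [[0.02, 0.32, 0.15], [-0.02, -0.30, -0.15], [-0.01, -0.16, -0.07]] + [[0.08, -0.07, 0.13],[0.05, -0.04, 0.08],[0.07, -0.06, 0.11]]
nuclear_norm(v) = 1.32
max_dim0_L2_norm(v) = 0.5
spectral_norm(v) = 0.56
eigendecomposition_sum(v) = [[0.14+0.10j, (0.05+0.06j), (0.07-0.06j)], [(0.11-0.08j), 0.05-0.02j, (-0.03-0.07j)], [(-0.16+0.28j), -0.10+0.10j, (0.13+0.12j)]] + [[(0.14-0.1j), (0.05-0.06j), 0.07+0.06j], [(0.11+0.08j), 0.05+0.02j, (-0.03+0.07j)], [-0.16-0.28j, -0.10-0.10j, (0.13-0.12j)]] + [[(-0.05+0j), 0.18+0.00j, 0.07+0.00j],[(0.12-0j), -0.40-0.00j, -0.16-0.00j],[0.02-0.00j, (-0.08-0j), -0.03-0.00j]]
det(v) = -0.07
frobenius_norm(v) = 0.80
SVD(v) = [[-0.23, -0.68, -0.69],[-0.62, 0.65, -0.43],[0.75, 0.33, -0.58]] @ diag([0.5560107925140761, 0.518080840691294, 0.24360673454662732]) @ [[-0.87, -0.16, 0.47], [-0.07, -0.90, -0.43], [-0.5, 0.40, -0.77]]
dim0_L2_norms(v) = [0.5, 0.49, 0.39]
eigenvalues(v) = [(0.32+0.2j), (0.32-0.2j), (-0.48+0j)]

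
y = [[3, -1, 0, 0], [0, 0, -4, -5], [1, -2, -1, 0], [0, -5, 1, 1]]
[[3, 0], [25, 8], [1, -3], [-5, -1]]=y@[[1, 0], [0, 0], [0, 3], [-5, -4]]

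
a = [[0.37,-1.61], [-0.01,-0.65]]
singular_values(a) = [1.77, 0.15]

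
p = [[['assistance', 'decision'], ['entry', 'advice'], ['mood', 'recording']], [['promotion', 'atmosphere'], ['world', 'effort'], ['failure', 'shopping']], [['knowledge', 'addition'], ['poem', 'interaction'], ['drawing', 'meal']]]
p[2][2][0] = 'drawing'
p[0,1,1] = 'advice'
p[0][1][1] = 'advice'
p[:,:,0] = [['assistance', 'entry', 'mood'], ['promotion', 'world', 'failure'], ['knowledge', 'poem', 'drawing']]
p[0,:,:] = [['assistance', 'decision'], ['entry', 'advice'], ['mood', 'recording']]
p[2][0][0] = 'knowledge'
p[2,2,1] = 'meal'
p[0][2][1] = 'recording'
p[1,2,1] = 'shopping'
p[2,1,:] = ['poem', 'interaction']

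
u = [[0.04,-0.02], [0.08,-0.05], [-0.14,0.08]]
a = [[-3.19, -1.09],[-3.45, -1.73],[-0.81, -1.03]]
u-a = [[3.23, 1.07], [3.53, 1.68], [0.67, 1.11]]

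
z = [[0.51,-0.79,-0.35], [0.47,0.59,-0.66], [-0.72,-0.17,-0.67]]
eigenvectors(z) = [[(0.07-0.66j), (0.07+0.66j), (0.35+0j)],  [(-0.68+0j), -0.68-0.00j, 0.27+0.00j],  [0.18+0.25j, 0.18-0.25j, (0.9+0j)]]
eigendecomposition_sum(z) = [[0.32+0.31j,-0.35+0.29j,-0.02-0.21j], [0.28-0.35j,0.33+0.33j,(-0.21+0.04j)], [-0.20-0.01j,(0.04-0.21j),(0.07+0.07j)]] + [[(0.32-0.31j),  (-0.35-0.29j),  (-0.02+0.21j)],[0.28+0.35j,  0.33-0.33j,  -0.21-0.04j],[-0.20+0.01j,  (0.04+0.21j),  0.07-0.07j]] + [[(-0.12-0j), (-0.09+0j), (-0.31+0j)], [-0.09-0.00j, -0.07+0.00j, (-0.24+0j)], [-0.31-0.00j, -0.24+0.00j, (-0.81+0j)]]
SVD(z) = [[-0.74, 0.68, 0.01],[-0.64, -0.69, -0.34],[-0.23, -0.26, 0.94]] @ diag([1.0055701935671852, 1.0006978339632815, 0.9974629972637838]) @ [[-0.51, 0.24, 0.83], [0.21, -0.90, 0.39], [-0.84, -0.37, -0.41]]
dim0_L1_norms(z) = [1.7, 1.55, 1.68]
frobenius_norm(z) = 1.73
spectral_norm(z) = 1.01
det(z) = -1.00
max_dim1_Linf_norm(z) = 0.79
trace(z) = 0.43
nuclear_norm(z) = 3.00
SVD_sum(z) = [[0.38,  -0.18,  -0.61], [0.33,  -0.16,  -0.53], [0.12,  -0.06,  -0.19]] + [[0.14,-0.61,0.26], [-0.14,0.62,-0.27], [-0.05,0.23,-0.10]] + [[-0.01, -0.0, -0.00], [0.29, 0.13, 0.14], [-0.78, -0.34, -0.38]]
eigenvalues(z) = [(0.72+0.7j), (0.72-0.7j), (-1+0j)]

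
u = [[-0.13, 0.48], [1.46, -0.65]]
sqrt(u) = [[(0.45+0.4j),0.19-0.31j], [0.58-0.94j,(0.25+0.73j)]]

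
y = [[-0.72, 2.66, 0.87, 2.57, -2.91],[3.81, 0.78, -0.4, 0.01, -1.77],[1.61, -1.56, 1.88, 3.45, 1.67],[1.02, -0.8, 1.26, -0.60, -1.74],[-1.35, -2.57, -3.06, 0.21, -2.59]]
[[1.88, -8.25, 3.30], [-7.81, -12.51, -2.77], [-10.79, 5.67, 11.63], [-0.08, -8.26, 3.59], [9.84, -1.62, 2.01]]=y@[[-2.69,-1.72,-0.41], [-0.38,-0.74,-2.04], [-0.58,-0.74,1.91], [-1.04,0.96,1.91], [-1.42,3.21,-0.64]]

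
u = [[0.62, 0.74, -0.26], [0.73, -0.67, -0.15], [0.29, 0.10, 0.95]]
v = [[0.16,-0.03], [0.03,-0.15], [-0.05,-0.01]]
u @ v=[[0.13, -0.13], [0.1, 0.08], [0.00, -0.03]]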